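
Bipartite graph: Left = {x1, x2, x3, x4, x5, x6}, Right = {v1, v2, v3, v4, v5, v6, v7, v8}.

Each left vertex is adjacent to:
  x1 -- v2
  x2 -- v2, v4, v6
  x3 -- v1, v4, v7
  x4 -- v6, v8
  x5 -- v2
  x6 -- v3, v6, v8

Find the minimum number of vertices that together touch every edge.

5

A maximum matching has 5 edges (e.g. x1–v2, x2–v4, x3–v7, x4–v8, x6–v6).
By König's theorem the minimum vertex cover has the same size. One such cover is {x2, x3, x4, x6, v2}.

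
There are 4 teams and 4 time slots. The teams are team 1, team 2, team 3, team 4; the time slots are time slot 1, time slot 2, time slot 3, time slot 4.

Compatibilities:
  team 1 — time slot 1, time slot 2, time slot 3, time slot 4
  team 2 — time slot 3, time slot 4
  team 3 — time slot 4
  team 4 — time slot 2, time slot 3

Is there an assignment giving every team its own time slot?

Yes

For example, pair team 1→time slot 1, team 2→time slot 3, team 3→time slot 4, team 4→time slot 2.
Every team is matched, so this is a perfect matching.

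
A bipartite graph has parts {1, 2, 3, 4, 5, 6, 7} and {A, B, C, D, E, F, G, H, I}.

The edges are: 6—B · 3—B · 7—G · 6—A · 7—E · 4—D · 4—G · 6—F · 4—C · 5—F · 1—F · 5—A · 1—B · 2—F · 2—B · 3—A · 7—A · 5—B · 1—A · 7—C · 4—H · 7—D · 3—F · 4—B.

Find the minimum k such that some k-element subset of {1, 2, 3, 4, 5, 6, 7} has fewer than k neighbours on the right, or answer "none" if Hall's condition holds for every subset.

4

Take S = {1, 2, 3, 5}. Its neighbourhood is {A, B, F}, so |N(S)| = 3 < |S| = 4.
Every subset of size less than 4 has at least as many neighbours as members, so 4 is the minimum.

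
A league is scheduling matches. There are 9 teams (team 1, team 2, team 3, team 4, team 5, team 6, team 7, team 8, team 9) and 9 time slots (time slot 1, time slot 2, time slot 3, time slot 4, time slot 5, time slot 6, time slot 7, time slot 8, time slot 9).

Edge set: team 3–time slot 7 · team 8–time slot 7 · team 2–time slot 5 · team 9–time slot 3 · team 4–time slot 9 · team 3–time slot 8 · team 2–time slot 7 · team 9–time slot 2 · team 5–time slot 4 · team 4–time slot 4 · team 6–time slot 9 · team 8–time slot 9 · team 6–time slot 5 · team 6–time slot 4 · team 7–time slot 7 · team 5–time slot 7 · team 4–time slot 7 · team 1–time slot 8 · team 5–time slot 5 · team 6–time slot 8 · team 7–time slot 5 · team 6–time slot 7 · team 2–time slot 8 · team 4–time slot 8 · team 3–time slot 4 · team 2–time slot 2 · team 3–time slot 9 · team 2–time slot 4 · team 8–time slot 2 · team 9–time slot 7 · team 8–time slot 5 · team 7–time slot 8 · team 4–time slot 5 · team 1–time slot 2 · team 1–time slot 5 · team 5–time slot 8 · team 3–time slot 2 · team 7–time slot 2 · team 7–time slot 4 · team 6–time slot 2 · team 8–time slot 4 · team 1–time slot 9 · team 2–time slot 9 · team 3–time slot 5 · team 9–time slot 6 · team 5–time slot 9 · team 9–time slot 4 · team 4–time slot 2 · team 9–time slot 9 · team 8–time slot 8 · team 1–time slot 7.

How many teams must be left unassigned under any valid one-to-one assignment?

One maximum matching: team 1–time slot 2, team 2–time slot 9, team 3–time slot 4, team 4–time slot 7, team 5–time slot 5, team 6–time slot 8, team 9–time slot 3.
The set {team 1, team 2, team 3, team 4, team 5, team 6, team 7, team 8} has only 6 neighbours ({time slot 2, time slot 4, time slot 5, time slot 7, time slot 8, time slot 9}), so by Hall's theorem at most 7 of the 9 teams can be matched.
That matches 7 of the 9, leaving 2 unmatched; no matching can do better.

2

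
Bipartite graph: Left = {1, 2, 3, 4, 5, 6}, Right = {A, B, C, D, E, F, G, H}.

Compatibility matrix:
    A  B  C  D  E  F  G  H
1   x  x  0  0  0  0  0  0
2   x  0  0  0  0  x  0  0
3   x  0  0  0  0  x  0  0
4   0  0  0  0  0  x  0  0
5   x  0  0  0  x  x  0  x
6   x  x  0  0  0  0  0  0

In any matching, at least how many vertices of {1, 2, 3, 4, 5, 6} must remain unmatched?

2

One maximum matching: 1→B, 2→A, 3→F, 5→H.
The set {1, 2, 3, 4, 6} has only 3 neighbours ({A, B, F}), so by Hall's theorem at most 4 of the 6 left vertices can be matched.
That matches 4 of the 6, leaving 2 unmatched; no matching can do better.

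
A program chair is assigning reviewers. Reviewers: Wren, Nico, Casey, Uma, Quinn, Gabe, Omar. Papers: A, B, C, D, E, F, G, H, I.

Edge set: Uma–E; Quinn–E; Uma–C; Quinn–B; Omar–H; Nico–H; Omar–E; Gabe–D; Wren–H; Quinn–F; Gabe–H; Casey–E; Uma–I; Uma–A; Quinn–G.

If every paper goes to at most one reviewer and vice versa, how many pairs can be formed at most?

A valid assignment of size 5: Wren→H, Casey→E, Uma→I, Quinn→B, Gabe→D.
The set {Wren, Nico, Casey, Omar} has only 2 neighbours ({E, H}), so by Hall's theorem at most 5 of the 7 reviewers can be matched.

5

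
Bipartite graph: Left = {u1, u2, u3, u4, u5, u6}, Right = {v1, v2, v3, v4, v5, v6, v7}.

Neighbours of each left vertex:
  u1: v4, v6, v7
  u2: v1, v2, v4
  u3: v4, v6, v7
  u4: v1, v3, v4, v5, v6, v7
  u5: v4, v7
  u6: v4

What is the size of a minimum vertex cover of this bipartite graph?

5

The 5 edges u1–v6, u2–v2, u3–v4, u4–v3, u5–v7 form a matching, so any vertex cover needs at least 5 vertices (one per matched edge).
Conversely {u2, u4, v4, v6, v7} meets every edge and has exactly 5 vertices, so 5 is optimal.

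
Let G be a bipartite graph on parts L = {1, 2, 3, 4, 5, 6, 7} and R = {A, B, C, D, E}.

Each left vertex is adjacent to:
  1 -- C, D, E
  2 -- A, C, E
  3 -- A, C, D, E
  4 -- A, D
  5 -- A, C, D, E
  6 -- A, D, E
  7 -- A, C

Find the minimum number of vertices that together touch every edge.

4

{A, C, D, E} is a vertex cover of size 4: every edge has an endpoint in this set.
No smaller cover exists because 1–E, 2–A, 3–C, 4–D is a matching of size 4, and a cover must include an endpoint of each of these disjoint edges (König's theorem).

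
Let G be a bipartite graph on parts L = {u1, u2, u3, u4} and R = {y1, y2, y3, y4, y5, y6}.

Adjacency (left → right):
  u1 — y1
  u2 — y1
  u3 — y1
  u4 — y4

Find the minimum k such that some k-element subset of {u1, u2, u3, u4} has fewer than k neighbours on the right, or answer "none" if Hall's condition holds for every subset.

2

Take S = {u1, u2}. Its neighbourhood is {y1}, so |N(S)| = 1 < |S| = 2.
No single vertex violates Hall's condition since each has at least one neighbour, so 2 is the minimum.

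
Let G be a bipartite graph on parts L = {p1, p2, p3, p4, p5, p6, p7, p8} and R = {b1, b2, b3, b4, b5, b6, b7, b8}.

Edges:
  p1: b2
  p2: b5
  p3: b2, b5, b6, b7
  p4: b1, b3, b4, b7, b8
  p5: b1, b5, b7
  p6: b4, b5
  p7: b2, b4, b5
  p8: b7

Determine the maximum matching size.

A valid assignment of size 7: p1→b2, p2→b5, p3→b6, p4→b8, p5→b1, p6→b4, p8→b7.
The set {p1, p2, p6, p7} has only 3 neighbours ({b2, b4, b5}), so by Hall's theorem at most 7 of the 8 left vertices can be matched.

7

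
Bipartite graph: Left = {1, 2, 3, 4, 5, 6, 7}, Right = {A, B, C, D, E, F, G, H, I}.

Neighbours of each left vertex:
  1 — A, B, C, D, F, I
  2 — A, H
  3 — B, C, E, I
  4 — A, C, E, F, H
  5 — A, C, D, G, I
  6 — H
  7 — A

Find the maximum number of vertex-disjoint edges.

For example, pair 1-F, 2-A, 3-B, 4-E, 5-G, 6-H.
The set {2, 6, 7} has only 2 neighbours ({A, H}), so by Hall's theorem at most 6 of the 7 left vertices can be matched.

6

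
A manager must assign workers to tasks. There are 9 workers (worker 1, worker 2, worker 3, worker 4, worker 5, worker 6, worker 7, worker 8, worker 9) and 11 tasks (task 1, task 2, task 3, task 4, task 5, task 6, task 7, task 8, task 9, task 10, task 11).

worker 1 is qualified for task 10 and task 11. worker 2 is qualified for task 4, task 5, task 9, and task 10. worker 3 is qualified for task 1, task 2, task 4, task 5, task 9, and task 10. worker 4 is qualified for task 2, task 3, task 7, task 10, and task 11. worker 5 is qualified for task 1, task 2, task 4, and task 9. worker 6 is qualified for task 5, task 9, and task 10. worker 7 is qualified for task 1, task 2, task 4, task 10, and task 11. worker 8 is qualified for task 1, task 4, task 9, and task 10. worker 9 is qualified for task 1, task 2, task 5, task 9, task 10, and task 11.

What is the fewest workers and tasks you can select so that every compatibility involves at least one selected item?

8

A maximum matching has 8 edges (e.g. worker 1–task 11, worker 2–task 5, worker 3–task 1, worker 4–task 7, worker 5–task 2, worker 6–task 9, worker 7–task 4, worker 8–task 10).
By König's theorem the minimum vertex cover has the same size. One such cover is {worker 4, task 1, task 2, task 4, task 5, task 9, task 10, task 11}.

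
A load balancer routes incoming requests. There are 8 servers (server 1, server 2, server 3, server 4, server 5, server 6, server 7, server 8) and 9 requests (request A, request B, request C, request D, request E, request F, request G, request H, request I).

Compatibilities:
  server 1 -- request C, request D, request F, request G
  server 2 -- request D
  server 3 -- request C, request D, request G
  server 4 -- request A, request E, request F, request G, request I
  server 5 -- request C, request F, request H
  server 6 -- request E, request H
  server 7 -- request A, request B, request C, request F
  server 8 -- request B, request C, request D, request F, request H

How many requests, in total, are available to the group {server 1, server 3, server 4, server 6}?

8

The union of neighbours of {server 1, server 3, server 4, server 6} is {request A, request C, request D, request E, request F, request G, request H, request I}, which has 8 elements.
Since |N(S)| = 8 ≥ |S| = 4, Hall's condition holds for this subset.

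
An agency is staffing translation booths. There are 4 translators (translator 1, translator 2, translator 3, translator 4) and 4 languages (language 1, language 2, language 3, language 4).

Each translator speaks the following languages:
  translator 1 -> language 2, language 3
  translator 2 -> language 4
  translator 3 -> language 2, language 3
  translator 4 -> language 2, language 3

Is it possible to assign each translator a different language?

The set {translator 1, translator 3, translator 4} has only 2 neighbours ({language 2, language 3}), so by Hall's theorem at most 3 of the 4 translators can be matched.
Hence no matching covers every translator.

No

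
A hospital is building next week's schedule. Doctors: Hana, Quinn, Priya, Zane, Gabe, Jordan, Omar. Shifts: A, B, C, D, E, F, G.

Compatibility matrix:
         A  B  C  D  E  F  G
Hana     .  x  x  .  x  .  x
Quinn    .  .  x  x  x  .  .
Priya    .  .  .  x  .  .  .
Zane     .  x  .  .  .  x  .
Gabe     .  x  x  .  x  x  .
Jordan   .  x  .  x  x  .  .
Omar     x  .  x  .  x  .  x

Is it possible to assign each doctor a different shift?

A valid assignment of size 7: Hana→G, Quinn→C, Priya→D, Zane→F, Gabe→E, Jordan→B, Omar→A.
Every doctor is matched, so this is a perfect matching.

Yes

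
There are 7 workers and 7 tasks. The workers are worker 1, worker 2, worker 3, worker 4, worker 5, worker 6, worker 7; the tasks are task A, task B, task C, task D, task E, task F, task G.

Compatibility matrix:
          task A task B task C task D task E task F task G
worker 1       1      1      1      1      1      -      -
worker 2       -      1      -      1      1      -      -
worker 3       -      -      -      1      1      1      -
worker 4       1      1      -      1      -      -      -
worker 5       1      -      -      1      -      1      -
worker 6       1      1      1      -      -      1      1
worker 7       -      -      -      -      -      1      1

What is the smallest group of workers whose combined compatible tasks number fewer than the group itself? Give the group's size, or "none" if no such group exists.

A matching saturating every worker exists, for instance worker 1→task C, worker 2→task B, worker 3→task E, worker 4→task D, worker 5→task F, worker 6→task A, worker 7→task G.
By Hall's marriage theorem, this means |N(S)| ≥ |S| for every subset S, so no violating subset exists.

none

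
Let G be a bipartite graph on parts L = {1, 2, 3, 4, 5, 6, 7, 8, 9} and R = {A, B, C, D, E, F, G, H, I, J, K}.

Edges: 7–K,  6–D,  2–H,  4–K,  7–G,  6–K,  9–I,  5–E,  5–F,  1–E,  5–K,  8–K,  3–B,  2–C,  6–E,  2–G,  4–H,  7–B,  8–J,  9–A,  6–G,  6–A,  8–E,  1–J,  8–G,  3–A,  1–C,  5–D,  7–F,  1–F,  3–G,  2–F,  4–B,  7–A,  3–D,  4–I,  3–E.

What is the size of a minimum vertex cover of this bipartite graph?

9

{1, 2, 3, 4, 5, 6, 7, 8, 9} is a vertex cover of size 9: every edge has an endpoint in this set.
No smaller cover exists because 1–C, 2–F, 3–G, 4–B, 5–D, 6–E, 7–K, 8–J, 9–A is a matching of size 9, and a cover must include an endpoint of each of these disjoint edges (König's theorem).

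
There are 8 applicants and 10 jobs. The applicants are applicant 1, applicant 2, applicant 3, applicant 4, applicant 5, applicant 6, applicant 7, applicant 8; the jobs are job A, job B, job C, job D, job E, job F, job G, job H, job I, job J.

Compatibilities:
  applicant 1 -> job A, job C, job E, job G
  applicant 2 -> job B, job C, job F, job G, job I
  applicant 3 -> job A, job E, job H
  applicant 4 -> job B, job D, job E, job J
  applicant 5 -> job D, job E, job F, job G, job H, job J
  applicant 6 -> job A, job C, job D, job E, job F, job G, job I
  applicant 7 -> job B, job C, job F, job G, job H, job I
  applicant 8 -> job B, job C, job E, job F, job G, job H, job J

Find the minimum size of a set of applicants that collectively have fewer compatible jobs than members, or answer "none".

none

A matching saturating every applicant exists, for instance applicant 1→job G, applicant 2→job B, applicant 3→job A, applicant 4→job E, applicant 5→job F, applicant 6→job D, applicant 7→job H, applicant 8→job J.
By Hall's marriage theorem, this means |N(S)| ≥ |S| for every subset S, so no violating subset exists.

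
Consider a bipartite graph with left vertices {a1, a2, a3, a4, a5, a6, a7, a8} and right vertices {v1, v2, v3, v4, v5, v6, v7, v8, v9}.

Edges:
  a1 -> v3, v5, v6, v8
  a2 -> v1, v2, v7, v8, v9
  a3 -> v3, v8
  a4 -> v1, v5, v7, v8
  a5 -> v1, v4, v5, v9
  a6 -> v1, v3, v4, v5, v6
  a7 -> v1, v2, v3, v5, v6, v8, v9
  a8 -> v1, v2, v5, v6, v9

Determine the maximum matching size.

8

For example, pair a1–v5, a2–v1, a3–v3, a4–v7, a5–v4, a6–v6, a7–v8, a8–v2.
This saturates every left vertex, so 8 is the maximum.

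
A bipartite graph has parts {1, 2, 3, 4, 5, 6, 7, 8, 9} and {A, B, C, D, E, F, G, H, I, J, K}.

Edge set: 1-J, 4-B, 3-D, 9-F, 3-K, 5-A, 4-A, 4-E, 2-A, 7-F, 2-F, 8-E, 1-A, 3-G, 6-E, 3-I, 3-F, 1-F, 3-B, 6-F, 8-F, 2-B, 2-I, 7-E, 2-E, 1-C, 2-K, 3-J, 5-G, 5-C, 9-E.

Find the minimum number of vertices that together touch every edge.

{1, 2, 3, 4, 5, E, F} is a vertex cover of size 7: every edge has an endpoint in this set.
No smaller cover exists because 1–J, 2–A, 3–G, 4–B, 5–C, 6–F, 7–E is a matching of size 7, and a cover must include an endpoint of each of these disjoint edges (König's theorem).

7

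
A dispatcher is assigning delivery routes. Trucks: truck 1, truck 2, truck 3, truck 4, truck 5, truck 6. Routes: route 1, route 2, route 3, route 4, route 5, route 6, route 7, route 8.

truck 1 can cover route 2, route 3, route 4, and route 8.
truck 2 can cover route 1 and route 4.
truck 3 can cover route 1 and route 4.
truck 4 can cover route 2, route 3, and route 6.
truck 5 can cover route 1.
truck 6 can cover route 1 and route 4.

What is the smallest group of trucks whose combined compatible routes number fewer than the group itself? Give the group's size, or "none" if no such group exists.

Take S = {truck 2, truck 3, truck 5}. Its neighbourhood is {route 1, route 4}, so |N(S)| = 2 < |S| = 3.
Every subset of size less than 3 has at least as many neighbours as members, so 3 is the minimum.

3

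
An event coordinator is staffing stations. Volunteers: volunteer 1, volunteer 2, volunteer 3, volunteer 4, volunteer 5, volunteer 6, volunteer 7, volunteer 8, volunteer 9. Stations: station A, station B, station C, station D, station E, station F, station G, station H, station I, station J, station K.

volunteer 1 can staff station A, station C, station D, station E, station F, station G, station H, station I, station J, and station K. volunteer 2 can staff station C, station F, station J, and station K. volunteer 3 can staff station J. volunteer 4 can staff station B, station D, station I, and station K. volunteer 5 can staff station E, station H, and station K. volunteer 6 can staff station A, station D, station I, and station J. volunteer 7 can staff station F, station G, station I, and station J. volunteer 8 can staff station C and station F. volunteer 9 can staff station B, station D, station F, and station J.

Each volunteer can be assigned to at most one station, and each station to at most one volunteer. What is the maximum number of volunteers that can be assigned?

A valid assignment of size 9: volunteer 1→station I, volunteer 2→station F, volunteer 3→station J, volunteer 4→station K, volunteer 5→station H, volunteer 6→station A, volunteer 7→station G, volunteer 8→station C, volunteer 9→station B.
This saturates every volunteer, so 9 is the maximum.

9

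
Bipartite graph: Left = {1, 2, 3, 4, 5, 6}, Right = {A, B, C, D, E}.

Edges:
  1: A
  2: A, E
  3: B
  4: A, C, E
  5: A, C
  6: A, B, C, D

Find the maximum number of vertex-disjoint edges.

A valid assignment of size 5: 1-A, 2-E, 3-B, 4-C, 6-D.
The set {1, 2, 4, 5} has only 3 neighbours ({A, C, E}), so by Hall's theorem at most 5 of the 6 left vertices can be matched.

5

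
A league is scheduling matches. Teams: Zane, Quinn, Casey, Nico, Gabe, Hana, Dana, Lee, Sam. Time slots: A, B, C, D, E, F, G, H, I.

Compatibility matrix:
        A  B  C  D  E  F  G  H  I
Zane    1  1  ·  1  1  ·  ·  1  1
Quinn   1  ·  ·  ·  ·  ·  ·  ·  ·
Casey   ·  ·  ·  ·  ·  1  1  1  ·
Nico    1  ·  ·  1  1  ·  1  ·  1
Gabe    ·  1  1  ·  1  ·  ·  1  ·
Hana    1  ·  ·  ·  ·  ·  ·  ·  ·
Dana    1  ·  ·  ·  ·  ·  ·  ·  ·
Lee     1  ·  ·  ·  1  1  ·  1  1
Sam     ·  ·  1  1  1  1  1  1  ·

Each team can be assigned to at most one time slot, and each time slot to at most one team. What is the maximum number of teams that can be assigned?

One maximum matching: Zane→B, Quinn→A, Casey→F, Nico→E, Gabe→C, Lee→H, Sam→G.
The set {Quinn, Hana, Dana} has only 1 neighbour ({A}), so by Hall's theorem at most 7 of the 9 teams can be matched.

7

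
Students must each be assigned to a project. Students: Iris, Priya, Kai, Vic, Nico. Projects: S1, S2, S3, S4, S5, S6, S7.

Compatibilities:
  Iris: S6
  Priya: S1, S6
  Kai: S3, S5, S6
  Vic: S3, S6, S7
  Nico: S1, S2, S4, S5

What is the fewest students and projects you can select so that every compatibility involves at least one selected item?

5

The 5 edges Iris–S6, Priya–S1, Kai–S5, Vic–S3, Nico–S2 form a matching, so any vertex cover needs at least 5 vertices (one per matched edge).
Conversely {Iris, Priya, Kai, Vic, Nico} meets every edge and has exactly 5 vertices, so 5 is optimal.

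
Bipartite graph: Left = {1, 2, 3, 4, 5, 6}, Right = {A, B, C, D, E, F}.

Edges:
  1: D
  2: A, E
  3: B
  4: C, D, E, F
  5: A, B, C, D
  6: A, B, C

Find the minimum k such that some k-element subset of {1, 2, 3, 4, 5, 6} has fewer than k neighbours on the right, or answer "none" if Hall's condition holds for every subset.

A matching saturating every left vertex exists, for instance 1→D, 2→E, 3→B, 4→F, 5→A, 6→C.
By Hall's marriage theorem, this means |N(S)| ≥ |S| for every subset S, so no violating subset exists.

none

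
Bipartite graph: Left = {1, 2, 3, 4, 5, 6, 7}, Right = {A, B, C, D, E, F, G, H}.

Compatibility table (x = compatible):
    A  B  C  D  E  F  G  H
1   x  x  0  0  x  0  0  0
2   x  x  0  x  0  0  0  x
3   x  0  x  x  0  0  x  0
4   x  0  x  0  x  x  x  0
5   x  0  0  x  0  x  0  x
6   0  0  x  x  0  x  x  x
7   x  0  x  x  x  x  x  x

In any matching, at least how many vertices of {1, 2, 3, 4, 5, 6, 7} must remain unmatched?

One maximum matching: 1-E, 2-B, 3-C, 4-A, 5-F, 6-H, 7-G.
This saturates every left vertex, so 7 is the maximum.
That matches 7 of the 7, leaving 0 unmatched; no matching can do better.

0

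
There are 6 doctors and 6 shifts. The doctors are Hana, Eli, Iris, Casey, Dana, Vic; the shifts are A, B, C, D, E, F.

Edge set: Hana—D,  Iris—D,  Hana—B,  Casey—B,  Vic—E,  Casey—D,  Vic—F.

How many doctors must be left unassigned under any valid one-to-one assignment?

One maximum matching: Hana–B, Iris–D, Vic–E.
The set {Hana, Eli, Iris, Casey, Dana} has only 2 neighbours ({B, D}), so by Hall's theorem at most 3 of the 6 doctors can be matched.
That matches 3 of the 6, leaving 3 unmatched; no matching can do better.

3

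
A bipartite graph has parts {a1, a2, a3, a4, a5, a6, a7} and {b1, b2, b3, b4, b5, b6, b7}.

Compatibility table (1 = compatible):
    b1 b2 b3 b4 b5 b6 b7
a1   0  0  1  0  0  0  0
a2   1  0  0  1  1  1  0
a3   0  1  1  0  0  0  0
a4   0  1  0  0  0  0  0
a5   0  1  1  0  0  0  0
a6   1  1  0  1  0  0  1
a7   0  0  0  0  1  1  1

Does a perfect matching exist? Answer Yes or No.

No

The set {a1, a3, a4, a5} has only 2 neighbours ({b2, b3}), so by Hall's theorem at most 5 of the 7 left vertices can be matched.
Hence no matching covers every left vertex.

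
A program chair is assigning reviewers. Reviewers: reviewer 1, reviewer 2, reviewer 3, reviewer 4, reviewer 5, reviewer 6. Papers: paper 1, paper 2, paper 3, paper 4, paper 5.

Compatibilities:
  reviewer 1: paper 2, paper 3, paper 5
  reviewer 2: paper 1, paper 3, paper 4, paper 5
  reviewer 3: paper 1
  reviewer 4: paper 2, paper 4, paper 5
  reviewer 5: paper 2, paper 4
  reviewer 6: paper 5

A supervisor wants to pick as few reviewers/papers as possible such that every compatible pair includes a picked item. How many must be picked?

{paper 1, paper 2, paper 3, paper 4, paper 5} is a vertex cover of size 5: every edge has an endpoint in this set.
No smaller cover exists because reviewer 1–paper 3, reviewer 2–paper 5, reviewer 3–paper 1, reviewer 4–paper 2, reviewer 5–paper 4 is a matching of size 5, and a cover must include an endpoint of each of these disjoint edges (König's theorem).

5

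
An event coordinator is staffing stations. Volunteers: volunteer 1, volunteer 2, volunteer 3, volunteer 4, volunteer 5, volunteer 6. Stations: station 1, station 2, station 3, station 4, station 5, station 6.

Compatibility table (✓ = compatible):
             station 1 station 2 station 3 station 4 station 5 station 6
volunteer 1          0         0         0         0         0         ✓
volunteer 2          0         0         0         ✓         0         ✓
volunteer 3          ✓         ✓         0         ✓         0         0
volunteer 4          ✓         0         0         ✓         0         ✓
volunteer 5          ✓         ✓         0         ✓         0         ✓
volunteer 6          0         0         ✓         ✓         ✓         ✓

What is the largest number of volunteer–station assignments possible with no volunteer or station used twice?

5

One maximum matching: volunteer 1-station 6, volunteer 2-station 4, volunteer 3-station 2, volunteer 4-station 1, volunteer 6-station 3.
The set {volunteer 1, volunteer 2, volunteer 3, volunteer 4, volunteer 5} has only 4 neighbours ({station 1, station 2, station 4, station 6}), so by Hall's theorem at most 5 of the 6 volunteers can be matched.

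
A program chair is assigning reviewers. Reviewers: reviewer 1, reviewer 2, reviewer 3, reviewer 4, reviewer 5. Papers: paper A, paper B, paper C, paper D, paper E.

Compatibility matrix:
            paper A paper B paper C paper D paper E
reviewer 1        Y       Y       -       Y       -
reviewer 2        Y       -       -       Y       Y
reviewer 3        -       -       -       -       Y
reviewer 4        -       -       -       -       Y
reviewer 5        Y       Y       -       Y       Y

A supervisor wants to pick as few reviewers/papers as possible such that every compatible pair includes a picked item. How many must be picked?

{reviewer 1, reviewer 2, reviewer 5, paper E} is a vertex cover of size 4: every edge has an endpoint in this set.
No smaller cover exists because reviewer 1–paper B, reviewer 2–paper A, reviewer 3–paper E, reviewer 5–paper D is a matching of size 4, and a cover must include an endpoint of each of these disjoint edges (König's theorem).

4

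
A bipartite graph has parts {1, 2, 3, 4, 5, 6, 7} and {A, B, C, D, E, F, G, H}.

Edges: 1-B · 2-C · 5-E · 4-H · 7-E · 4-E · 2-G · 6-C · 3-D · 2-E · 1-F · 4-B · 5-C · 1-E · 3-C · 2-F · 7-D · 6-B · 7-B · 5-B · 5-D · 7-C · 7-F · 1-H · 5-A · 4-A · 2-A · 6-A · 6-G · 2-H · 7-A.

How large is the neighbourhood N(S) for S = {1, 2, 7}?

The union of neighbours of {1, 2, 7} is {A, B, C, D, E, F, G, H}, which has 8 elements.
Since |N(S)| = 8 ≥ |S| = 3, Hall's condition holds for this subset.

8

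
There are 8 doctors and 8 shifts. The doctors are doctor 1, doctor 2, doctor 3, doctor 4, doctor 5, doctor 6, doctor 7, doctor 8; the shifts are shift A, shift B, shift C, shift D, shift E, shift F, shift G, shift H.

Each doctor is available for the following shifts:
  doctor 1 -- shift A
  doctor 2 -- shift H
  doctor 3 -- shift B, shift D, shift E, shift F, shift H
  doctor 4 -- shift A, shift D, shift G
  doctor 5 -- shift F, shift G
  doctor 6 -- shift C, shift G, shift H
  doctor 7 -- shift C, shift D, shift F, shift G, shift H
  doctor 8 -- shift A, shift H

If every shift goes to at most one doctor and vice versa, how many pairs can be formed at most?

For example, pair doctor 1→shift A, doctor 2→shift H, doctor 3→shift B, doctor 4→shift D, doctor 5→shift F, doctor 6→shift C, doctor 7→shift G.
The set {doctor 1, doctor 2, doctor 8} has only 2 neighbours ({shift A, shift H}), so by Hall's theorem at most 7 of the 8 doctors can be matched.

7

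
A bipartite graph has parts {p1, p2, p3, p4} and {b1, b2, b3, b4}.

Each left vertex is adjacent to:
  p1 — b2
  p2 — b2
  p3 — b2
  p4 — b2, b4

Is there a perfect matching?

The set {p1, p2, p3} has only 1 neighbour ({b2}), so by Hall's theorem at most 2 of the 4 left vertices can be matched.
Hence no matching covers every left vertex.

No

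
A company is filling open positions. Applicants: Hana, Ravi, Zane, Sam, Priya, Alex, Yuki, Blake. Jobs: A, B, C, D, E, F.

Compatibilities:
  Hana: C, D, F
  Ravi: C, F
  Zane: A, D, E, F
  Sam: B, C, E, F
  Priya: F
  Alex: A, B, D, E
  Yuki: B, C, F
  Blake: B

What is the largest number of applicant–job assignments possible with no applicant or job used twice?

6

For example, pair Hana→D, Ravi→C, Zane→A, Sam→E, Priya→F, Alex→B.
The set {Hana, Ravi, Zane, Sam, Priya, Alex, Yuki, Blake} has only 6 neighbours ({A, B, C, D, E, F}), so by Hall's theorem at most 6 of the 8 applicants can be matched.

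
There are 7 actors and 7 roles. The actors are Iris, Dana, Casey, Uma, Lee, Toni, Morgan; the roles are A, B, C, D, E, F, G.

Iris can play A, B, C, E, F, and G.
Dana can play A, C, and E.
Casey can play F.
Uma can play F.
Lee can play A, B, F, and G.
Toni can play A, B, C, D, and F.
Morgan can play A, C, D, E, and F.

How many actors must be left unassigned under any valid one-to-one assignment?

1

A valid assignment of size 6: Iris-E, Dana-C, Casey-F, Lee-G, Toni-B, Morgan-A.
The set {Casey, Uma} has only 1 neighbour ({F}), so by Hall's theorem at most 6 of the 7 actors can be matched.
That matches 6 of the 7, leaving 1 unmatched; no matching can do better.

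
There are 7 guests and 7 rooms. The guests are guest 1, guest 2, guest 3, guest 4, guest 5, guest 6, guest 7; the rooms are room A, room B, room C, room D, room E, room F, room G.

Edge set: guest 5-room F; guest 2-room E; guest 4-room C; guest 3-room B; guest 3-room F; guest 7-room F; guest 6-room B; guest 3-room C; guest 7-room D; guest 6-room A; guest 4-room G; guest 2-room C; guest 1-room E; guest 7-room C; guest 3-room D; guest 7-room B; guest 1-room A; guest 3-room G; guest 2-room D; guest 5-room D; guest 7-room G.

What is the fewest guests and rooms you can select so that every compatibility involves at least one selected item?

A maximum matching has 7 edges (e.g. guest 1–room A, guest 2–room E, guest 3–room C, guest 4–room G, guest 5–room F, guest 6–room B, guest 7–room D).
By König's theorem the minimum vertex cover has the same size. One such cover is {guest 1, guest 2, guest 3, guest 4, guest 5, guest 6, guest 7}.

7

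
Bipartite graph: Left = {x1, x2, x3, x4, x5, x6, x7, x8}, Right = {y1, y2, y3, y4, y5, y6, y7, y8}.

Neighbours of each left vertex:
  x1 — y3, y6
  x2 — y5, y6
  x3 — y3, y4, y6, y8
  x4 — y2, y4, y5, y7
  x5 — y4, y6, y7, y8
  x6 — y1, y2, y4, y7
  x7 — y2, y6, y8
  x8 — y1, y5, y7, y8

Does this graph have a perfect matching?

For example, pair x1-y3, x2-y6, x3-y4, x4-y5, x5-y8, x6-y7, x7-y2, x8-y1.
All 8 left vertices are covered.

Yes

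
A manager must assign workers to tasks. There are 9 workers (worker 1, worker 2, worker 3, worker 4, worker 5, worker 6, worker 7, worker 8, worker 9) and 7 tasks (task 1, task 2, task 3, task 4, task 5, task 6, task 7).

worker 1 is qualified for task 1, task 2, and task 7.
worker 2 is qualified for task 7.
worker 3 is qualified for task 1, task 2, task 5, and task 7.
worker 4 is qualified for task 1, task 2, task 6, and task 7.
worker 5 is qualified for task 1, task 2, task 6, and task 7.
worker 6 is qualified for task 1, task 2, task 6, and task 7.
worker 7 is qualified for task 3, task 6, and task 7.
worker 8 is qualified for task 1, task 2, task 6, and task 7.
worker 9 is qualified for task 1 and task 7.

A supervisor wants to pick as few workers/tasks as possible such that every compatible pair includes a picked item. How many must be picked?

{worker 3, worker 7, task 1, task 2, task 6, task 7} is a vertex cover of size 6: every edge has an endpoint in this set.
No smaller cover exists because worker 1–task 1, worker 2–task 7, worker 3–task 5, worker 4–task 6, worker 5–task 2, worker 7–task 3 is a matching of size 6, and a cover must include an endpoint of each of these disjoint edges (König's theorem).

6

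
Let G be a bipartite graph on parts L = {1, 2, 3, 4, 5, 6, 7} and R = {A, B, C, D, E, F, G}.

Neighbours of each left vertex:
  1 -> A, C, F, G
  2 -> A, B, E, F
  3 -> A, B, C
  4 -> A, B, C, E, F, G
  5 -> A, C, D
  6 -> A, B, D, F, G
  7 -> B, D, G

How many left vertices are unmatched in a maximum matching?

0

For example, pair 1–F, 2–E, 3–C, 4–A, 5–D, 6–G, 7–B.
This saturates every left vertex, so 7 is the maximum.
That matches 7 of the 7, leaving 0 unmatched; no matching can do better.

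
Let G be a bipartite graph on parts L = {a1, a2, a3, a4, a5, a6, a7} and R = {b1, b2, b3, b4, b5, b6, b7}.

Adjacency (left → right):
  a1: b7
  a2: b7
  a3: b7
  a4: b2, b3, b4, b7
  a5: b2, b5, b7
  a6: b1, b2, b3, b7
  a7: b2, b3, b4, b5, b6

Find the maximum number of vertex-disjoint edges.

One maximum matching: a1–b7, a4–b4, a5–b2, a6–b3, a7–b5.
The set {a1, a2, a3} has only 1 neighbour ({b7}), so by Hall's theorem at most 5 of the 7 left vertices can be matched.

5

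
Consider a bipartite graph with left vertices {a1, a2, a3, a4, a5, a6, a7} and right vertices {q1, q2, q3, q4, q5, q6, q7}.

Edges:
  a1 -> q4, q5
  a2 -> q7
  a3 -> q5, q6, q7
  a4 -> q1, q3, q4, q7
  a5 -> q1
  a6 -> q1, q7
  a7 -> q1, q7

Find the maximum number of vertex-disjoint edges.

5

A valid assignment of size 5: a1→q5, a2→q7, a3→q6, a4→q4, a5→q1.
The set {a2, a5, a6, a7} has only 2 neighbours ({q1, q7}), so by Hall's theorem at most 5 of the 7 left vertices can be matched.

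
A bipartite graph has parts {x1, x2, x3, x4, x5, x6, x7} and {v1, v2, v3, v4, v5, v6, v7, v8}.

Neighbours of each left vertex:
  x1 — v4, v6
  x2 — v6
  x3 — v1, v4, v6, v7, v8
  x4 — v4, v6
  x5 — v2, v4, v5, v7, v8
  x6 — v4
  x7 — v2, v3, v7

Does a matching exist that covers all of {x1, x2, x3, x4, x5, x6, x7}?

No

The set {x1, x2, x4, x6} has only 2 neighbours ({v4, v6}), so by Hall's theorem at most 5 of the 7 left vertices can be matched.
Hence no matching covers every left vertex.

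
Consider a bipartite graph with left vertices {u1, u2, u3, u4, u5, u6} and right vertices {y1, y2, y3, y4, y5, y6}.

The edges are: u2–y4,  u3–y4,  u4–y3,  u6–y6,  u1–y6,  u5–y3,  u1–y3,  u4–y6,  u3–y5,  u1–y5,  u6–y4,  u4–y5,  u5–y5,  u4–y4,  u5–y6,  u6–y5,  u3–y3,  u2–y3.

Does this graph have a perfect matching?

The set {u1, u2, u3, u4, u5, u6} has only 4 neighbours ({y3, y4, y5, y6}), so by Hall's theorem at most 4 of the 6 left vertices can be matched.
Hence no matching covers every left vertex.

No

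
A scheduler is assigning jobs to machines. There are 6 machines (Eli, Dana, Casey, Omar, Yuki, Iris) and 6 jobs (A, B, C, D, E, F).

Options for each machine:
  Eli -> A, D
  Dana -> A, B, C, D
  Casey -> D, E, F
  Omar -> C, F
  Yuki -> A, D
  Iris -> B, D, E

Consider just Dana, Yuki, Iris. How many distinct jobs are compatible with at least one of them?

The union of neighbours of {Dana, Yuki, Iris} is {A, B, C, D, E}, which has 5 elements.
Since |N(S)| = 5 ≥ |S| = 3, Hall's condition holds for this subset.

5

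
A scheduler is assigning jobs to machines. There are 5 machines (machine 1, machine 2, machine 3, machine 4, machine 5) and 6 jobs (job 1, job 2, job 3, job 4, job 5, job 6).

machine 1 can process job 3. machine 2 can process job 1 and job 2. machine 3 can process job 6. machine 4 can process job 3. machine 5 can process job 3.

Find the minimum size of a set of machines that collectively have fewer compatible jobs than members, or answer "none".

Take S = {machine 1, machine 4}. Its neighbourhood is {job 3}, so |N(S)| = 1 < |S| = 2.
No single vertex violates Hall's condition since each has at least one neighbour, so 2 is the minimum.

2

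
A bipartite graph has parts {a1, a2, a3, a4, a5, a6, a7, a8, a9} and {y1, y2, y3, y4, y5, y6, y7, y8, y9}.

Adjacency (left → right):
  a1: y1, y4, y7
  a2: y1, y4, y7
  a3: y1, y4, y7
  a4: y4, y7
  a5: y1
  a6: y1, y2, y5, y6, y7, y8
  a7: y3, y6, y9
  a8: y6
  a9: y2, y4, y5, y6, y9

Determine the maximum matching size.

7

A valid assignment of size 7: a1–y4, a2–y1, a3–y7, a6–y2, a7–y3, a8–y6, a9–y9.
The set {a1, a2, a3, a4, a5} has only 3 neighbours ({y1, y4, y7}), so by Hall's theorem at most 7 of the 9 left vertices can be matched.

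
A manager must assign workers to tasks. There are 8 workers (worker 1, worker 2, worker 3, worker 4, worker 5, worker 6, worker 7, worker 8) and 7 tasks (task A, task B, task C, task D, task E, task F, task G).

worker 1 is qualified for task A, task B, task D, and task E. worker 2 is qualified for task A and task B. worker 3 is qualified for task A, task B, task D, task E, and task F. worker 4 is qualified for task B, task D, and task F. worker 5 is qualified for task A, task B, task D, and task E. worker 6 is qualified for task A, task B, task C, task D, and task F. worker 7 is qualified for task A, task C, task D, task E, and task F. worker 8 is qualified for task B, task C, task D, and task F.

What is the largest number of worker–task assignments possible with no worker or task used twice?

A valid assignment of size 6: worker 1–task D, worker 2–task A, worker 3–task F, worker 4–task B, worker 5–task E, worker 6–task C.
The set {worker 1, worker 2, worker 3, worker 4, worker 5, worker 6, worker 7, worker 8} has only 6 neighbours ({task A, task B, task C, task D, task E, task F}), so by Hall's theorem at most 6 of the 8 workers can be matched.

6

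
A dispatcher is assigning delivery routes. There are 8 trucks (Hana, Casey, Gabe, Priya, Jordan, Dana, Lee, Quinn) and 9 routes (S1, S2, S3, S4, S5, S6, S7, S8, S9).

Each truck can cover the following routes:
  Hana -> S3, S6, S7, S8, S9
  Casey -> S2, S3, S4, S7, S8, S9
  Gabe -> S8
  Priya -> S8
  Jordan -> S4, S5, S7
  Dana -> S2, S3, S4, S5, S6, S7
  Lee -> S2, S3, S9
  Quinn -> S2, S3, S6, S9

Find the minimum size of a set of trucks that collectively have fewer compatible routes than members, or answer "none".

2

Take S = {Gabe, Priya}. Its neighbourhood is {S8}, so |N(S)| = 1 < |S| = 2.
No single vertex violates Hall's condition since each has at least one neighbour, so 2 is the minimum.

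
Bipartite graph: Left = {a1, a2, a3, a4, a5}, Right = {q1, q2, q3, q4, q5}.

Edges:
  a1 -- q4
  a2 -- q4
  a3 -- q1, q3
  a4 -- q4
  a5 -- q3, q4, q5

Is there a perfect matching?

No

The set {a1, a2, a4} has only 1 neighbour ({q4}), so by Hall's theorem at most 3 of the 5 left vertices can be matched.
Hence no matching covers every left vertex.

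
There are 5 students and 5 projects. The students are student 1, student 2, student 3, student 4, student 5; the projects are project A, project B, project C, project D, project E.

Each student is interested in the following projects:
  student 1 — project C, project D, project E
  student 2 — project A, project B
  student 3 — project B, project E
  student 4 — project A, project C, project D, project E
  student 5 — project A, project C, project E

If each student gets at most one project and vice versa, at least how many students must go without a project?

0

A valid assignment of size 5: student 1-project D, student 2-project A, student 3-project B, student 4-project C, student 5-project E.
All 5 students are matched, so no larger matching exists.
That matches 5 of the 5, leaving 0 unmatched; no matching can do better.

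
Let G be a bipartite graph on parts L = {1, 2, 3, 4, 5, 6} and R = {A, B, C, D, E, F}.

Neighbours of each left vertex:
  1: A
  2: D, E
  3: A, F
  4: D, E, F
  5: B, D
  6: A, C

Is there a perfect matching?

Yes

One maximum matching: 1-A, 2-D, 3-F, 4-E, 5-B, 6-C.
All 6 left vertices are covered.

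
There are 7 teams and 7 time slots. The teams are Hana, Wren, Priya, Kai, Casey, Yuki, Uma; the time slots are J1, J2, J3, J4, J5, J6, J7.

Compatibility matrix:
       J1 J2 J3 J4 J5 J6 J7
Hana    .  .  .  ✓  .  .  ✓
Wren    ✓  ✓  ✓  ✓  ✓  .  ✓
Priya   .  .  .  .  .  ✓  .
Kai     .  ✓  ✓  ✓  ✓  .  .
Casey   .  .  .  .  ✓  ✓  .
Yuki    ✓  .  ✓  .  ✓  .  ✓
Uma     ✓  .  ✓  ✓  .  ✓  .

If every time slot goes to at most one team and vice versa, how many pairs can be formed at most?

A valid assignment of size 7: Hana–J4, Wren–J1, Priya–J6, Kai–J2, Casey–J5, Yuki–J7, Uma–J3.
This saturates every team, so 7 is the maximum.

7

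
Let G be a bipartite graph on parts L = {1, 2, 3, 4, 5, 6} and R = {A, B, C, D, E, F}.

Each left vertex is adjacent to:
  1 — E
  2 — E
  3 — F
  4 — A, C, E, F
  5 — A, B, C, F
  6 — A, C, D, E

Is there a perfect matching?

The set {1, 2} has only 1 neighbour ({E}), so by Hall's theorem at most 5 of the 6 left vertices can be matched.
Hence no matching covers every left vertex.

No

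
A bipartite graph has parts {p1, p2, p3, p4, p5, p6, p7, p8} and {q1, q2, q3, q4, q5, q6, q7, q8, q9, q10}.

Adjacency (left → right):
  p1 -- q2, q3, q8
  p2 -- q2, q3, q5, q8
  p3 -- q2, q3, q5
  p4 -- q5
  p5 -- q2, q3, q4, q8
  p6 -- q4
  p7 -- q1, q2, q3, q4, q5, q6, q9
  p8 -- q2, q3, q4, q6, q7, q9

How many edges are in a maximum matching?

For example, pair p1→q2, p2→q8, p3→q3, p4→q5, p5→q4, p7→q6, p8→q9.
The set {p1, p2, p3, p4, p5, p6} has only 5 neighbours ({q2, q3, q4, q5, q8}), so by Hall's theorem at most 7 of the 8 left vertices can be matched.

7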